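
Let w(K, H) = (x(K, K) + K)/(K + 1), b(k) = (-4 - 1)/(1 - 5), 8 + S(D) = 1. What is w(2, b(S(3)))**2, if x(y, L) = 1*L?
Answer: 16/9 ≈ 1.7778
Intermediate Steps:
S(D) = -7 (S(D) = -8 + 1 = -7)
x(y, L) = L
b(k) = 5/4 (b(k) = -5/(-4) = -5*(-1/4) = 5/4)
w(K, H) = 2*K/(1 + K) (w(K, H) = (K + K)/(K + 1) = (2*K)/(1 + K) = 2*K/(1 + K))
w(2, b(S(3)))**2 = (2*2/(1 + 2))**2 = (2*2/3)**2 = (2*2*(1/3))**2 = (4/3)**2 = 16/9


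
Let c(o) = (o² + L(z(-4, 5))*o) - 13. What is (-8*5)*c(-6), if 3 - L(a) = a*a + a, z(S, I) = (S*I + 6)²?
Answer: -9267080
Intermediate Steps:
z(S, I) = (6 + I*S)² (z(S, I) = (I*S + 6)² = (6 + I*S)²)
L(a) = 3 - a - a² (L(a) = 3 - (a*a + a) = 3 - (a² + a) = 3 - (a + a²) = 3 + (-a - a²) = 3 - a - a²)
c(o) = -13 + o² - 38609*o (c(o) = (o² + (3 - (6 + 5*(-4))² - ((6 + 5*(-4))²)²)*o) - 13 = (o² + (3 - (6 - 20)² - ((6 - 20)²)²)*o) - 13 = (o² + (3 - 1*(-14)² - ((-14)²)²)*o) - 13 = (o² + (3 - 1*196 - 1*196²)*o) - 13 = (o² + (3 - 196 - 1*38416)*o) - 13 = (o² + (3 - 196 - 38416)*o) - 13 = (o² - 38609*o) - 13 = -13 + o² - 38609*o)
(-8*5)*c(-6) = (-8*5)*(-13 + (-6)² - 38609*(-6)) = -40*(-13 + 36 + 231654) = -40*231677 = -9267080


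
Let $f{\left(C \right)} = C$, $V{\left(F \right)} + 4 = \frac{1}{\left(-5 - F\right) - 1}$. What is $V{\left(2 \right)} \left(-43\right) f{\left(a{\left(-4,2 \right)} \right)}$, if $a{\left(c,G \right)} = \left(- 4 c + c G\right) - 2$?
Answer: $\frac{4257}{4} \approx 1064.3$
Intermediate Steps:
$V{\left(F \right)} = -4 + \frac{1}{-6 - F}$ ($V{\left(F \right)} = -4 + \frac{1}{\left(-5 - F\right) - 1} = -4 + \frac{1}{-6 - F}$)
$a{\left(c,G \right)} = -2 - 4 c + G c$ ($a{\left(c,G \right)} = \left(- 4 c + G c\right) - 2 = -2 - 4 c + G c$)
$V{\left(2 \right)} \left(-43\right) f{\left(a{\left(-4,2 \right)} \right)} = \frac{-25 - 8}{6 + 2} \left(-43\right) \left(-2 - -16 + 2 \left(-4\right)\right) = \frac{-25 - 8}{8} \left(-43\right) \left(-2 + 16 - 8\right) = \frac{1}{8} \left(-33\right) \left(-43\right) 6 = \left(- \frac{33}{8}\right) \left(-43\right) 6 = \frac{1419}{8} \cdot 6 = \frac{4257}{4}$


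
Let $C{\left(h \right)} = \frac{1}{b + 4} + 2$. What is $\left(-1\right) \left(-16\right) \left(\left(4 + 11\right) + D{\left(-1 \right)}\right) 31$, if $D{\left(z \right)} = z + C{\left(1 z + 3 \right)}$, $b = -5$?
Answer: $7440$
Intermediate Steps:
$C{\left(h \right)} = 1$ ($C{\left(h \right)} = \frac{1}{-5 + 4} + 2 = \frac{1}{-1} + 2 = -1 + 2 = 1$)
$D{\left(z \right)} = 1 + z$ ($D{\left(z \right)} = z + 1 = 1 + z$)
$\left(-1\right) \left(-16\right) \left(\left(4 + 11\right) + D{\left(-1 \right)}\right) 31 = \left(-1\right) \left(-16\right) \left(\left(4 + 11\right) + \left(1 - 1\right)\right) 31 = 16 \left(15 + 0\right) 31 = 16 \cdot 15 \cdot 31 = 240 \cdot 31 = 7440$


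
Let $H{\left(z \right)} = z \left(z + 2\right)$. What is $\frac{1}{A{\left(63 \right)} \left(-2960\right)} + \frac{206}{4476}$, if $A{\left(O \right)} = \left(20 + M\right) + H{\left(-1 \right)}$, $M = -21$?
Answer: $\frac{305999}{6624480} \approx 0.046192$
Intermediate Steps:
$H{\left(z \right)} = z \left(2 + z\right)$
$A{\left(O \right)} = -2$ ($A{\left(O \right)} = \left(20 - 21\right) - \left(2 - 1\right) = -1 - 1 = -2$)
$\frac{1}{A{\left(63 \right)} \left(-2960\right)} + \frac{206}{4476} = \frac{1}{\left(-2\right) \left(-2960\right)} + \frac{206}{4476} = \left(- \frac{1}{2}\right) \left(- \frac{1}{2960}\right) + 206 \cdot \frac{1}{4476} = \frac{1}{5920} + \frac{103}{2238} = \frac{305999}{6624480}$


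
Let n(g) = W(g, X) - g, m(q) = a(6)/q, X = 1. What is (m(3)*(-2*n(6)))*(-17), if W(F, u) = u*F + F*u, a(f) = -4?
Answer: -272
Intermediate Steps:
W(F, u) = 2*F*u (W(F, u) = F*u + F*u = 2*F*u)
m(q) = -4/q
n(g) = g (n(g) = 2*g*1 - g = 2*g - g = g)
(m(3)*(-2*n(6)))*(-17) = ((-4/3)*(-2*6))*(-17) = (-4*⅓*(-12))*(-17) = -4/3*(-12)*(-17) = 16*(-17) = -272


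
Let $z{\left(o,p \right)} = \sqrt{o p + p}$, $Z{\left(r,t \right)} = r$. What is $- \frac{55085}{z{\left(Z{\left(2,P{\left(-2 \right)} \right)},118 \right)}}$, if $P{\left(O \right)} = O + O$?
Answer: $- \frac{55085 \sqrt{354}}{354} \approx -2927.7$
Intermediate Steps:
$P{\left(O \right)} = 2 O$
$z{\left(o,p \right)} = \sqrt{p + o p}$
$- \frac{55085}{z{\left(Z{\left(2,P{\left(-2 \right)} \right)},118 \right)}} = - \frac{55085}{\sqrt{118 \left(1 + 2\right)}} = - \frac{55085}{\sqrt{118 \cdot 3}} = - \frac{55085}{\sqrt{354}} = - 55085 \frac{\sqrt{354}}{354} = - \frac{55085 \sqrt{354}}{354}$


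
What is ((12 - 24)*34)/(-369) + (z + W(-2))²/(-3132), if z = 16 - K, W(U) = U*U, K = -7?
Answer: 12455/14268 ≈ 0.87293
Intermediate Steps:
W(U) = U²
z = 23 (z = 16 - 1*(-7) = 16 + 7 = 23)
((12 - 24)*34)/(-369) + (z + W(-2))²/(-3132) = ((12 - 24)*34)/(-369) + (23 + (-2)²)²/(-3132) = -12*34*(-1/369) + (23 + 4)²*(-1/3132) = -408*(-1/369) + 27²*(-1/3132) = 136/123 + 729*(-1/3132) = 136/123 - 27/116 = 12455/14268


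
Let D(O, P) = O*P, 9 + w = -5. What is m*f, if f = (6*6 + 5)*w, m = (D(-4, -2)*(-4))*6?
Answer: 110208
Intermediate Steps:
w = -14 (w = -9 - 5 = -14)
m = -192 (m = (-4*(-2)*(-4))*6 = (8*(-4))*6 = -32*6 = -192)
f = -574 (f = (6*6 + 5)*(-14) = (36 + 5)*(-14) = 41*(-14) = -574)
m*f = -192*(-574) = 110208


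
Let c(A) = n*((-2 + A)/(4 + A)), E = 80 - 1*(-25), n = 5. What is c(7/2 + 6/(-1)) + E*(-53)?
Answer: -5580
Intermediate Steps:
E = 105 (E = 80 + 25 = 105)
c(A) = 5*(-2 + A)/(4 + A) (c(A) = 5*((-2 + A)/(4 + A)) = 5*(-2 + A)/(4 + A))
c(7/2 + 6/(-1)) + E*(-53) = 5*(-2 + (7/2 + 6/(-1)))/(4 + (7/2 + 6/(-1))) + 105*(-53) = 5*(-2 + (7*(½) + 6*(-1)))/(4 + (7*(½) + 6*(-1))) - 5565 = 5*(-2 + (7/2 - 6))/(4 + (7/2 - 6)) - 5565 = 5*(-2 - 5/2)/(4 - 5/2) - 5565 = 5*(-9/2)/(3/2) - 5565 = 5*(⅔)*(-9/2) - 5565 = -15 - 5565 = -5580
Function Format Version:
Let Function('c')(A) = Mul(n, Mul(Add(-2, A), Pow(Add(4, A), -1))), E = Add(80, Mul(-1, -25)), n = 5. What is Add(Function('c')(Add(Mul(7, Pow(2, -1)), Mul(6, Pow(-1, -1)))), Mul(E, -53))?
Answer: -5580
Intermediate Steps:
E = 105 (E = Add(80, 25) = 105)
Function('c')(A) = Mul(5, Pow(Add(4, A), -1), Add(-2, A)) (Function('c')(A) = Mul(5, Mul(Add(-2, A), Pow(Add(4, A), -1))) = Mul(5, Mul(Pow(Add(4, A), -1), Add(-2, A))) = Mul(5, Pow(Add(4, A), -1), Add(-2, A)))
Add(Function('c')(Add(Mul(7, Pow(2, -1)), Mul(6, Pow(-1, -1)))), Mul(E, -53)) = Add(Mul(5, Pow(Add(4, Add(Mul(7, Pow(2, -1)), Mul(6, Pow(-1, -1)))), -1), Add(-2, Add(Mul(7, Pow(2, -1)), Mul(6, Pow(-1, -1))))), Mul(105, -53)) = Add(Mul(5, Pow(Add(4, Add(Mul(7, Rational(1, 2)), Mul(6, -1))), -1), Add(-2, Add(Mul(7, Rational(1, 2)), Mul(6, -1)))), -5565) = Add(Mul(5, Pow(Add(4, Add(Rational(7, 2), -6)), -1), Add(-2, Add(Rational(7, 2), -6))), -5565) = Add(Mul(5, Pow(Add(4, Rational(-5, 2)), -1), Add(-2, Rational(-5, 2))), -5565) = Add(Mul(5, Pow(Rational(3, 2), -1), Rational(-9, 2)), -5565) = Add(Mul(5, Rational(2, 3), Rational(-9, 2)), -5565) = Add(-15, -5565) = -5580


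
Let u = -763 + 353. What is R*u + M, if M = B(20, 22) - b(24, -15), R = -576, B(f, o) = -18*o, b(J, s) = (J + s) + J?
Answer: 235731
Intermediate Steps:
b(J, s) = s + 2*J
u = -410
M = -429 (M = -18*22 - (-15 + 2*24) = -396 - (-15 + 48) = -396 - 1*33 = -396 - 33 = -429)
R*u + M = -576*(-410) - 429 = 236160 - 429 = 235731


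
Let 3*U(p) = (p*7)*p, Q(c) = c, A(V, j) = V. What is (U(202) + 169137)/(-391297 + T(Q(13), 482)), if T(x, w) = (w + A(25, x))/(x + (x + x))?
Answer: -793039/1173852 ≈ -0.67559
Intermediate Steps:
U(p) = 7*p**2/3 (U(p) = ((p*7)*p)/3 = ((7*p)*p)/3 = (7*p**2)/3 = 7*p**2/3)
T(x, w) = (25 + w)/(3*x) (T(x, w) = (w + 25)/(x + (x + x)) = (25 + w)/(x + 2*x) = (25 + w)/((3*x)) = (25 + w)*(1/(3*x)) = (25 + w)/(3*x))
(U(202) + 169137)/(-391297 + T(Q(13), 482)) = ((7/3)*202**2 + 169137)/(-391297 + (1/3)*(25 + 482)/13) = ((7/3)*40804 + 169137)/(-391297 + (1/3)*(1/13)*507) = (285628/3 + 169137)/(-391297 + 13) = (793039/3)/(-391284) = (793039/3)*(-1/391284) = -793039/1173852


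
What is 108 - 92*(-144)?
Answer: 13356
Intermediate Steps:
108 - 92*(-144) = 108 + 13248 = 13356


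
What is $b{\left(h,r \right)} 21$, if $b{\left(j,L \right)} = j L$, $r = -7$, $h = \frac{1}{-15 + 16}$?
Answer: $-147$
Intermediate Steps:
$h = 1$ ($h = 1^{-1} = 1$)
$b{\left(j,L \right)} = L j$
$b{\left(h,r \right)} 21 = \left(-7\right) 1 \cdot 21 = \left(-7\right) 21 = -147$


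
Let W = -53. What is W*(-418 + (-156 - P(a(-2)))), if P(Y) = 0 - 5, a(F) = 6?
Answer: 30157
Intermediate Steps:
P(Y) = -5
W*(-418 + (-156 - P(a(-2)))) = -53*(-418 + (-156 - 1*(-5))) = -53*(-418 + (-156 + 5)) = -53*(-418 - 151) = -53*(-569) = 30157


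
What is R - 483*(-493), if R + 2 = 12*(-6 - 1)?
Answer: 238033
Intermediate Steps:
R = -86 (R = -2 + 12*(-6 - 1) = -2 + 12*(-7) = -2 - 84 = -86)
R - 483*(-493) = -86 - 483*(-493) = -86 + 238119 = 238033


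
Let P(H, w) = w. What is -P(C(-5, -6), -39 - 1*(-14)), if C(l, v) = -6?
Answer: 25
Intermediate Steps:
-P(C(-5, -6), -39 - 1*(-14)) = -(-39 - 1*(-14)) = -(-39 + 14) = -1*(-25) = 25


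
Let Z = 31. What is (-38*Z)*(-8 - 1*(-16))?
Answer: -9424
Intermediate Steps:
(-38*Z)*(-8 - 1*(-16)) = (-38*31)*(-8 - 1*(-16)) = -1178*(-8 + 16) = -1178*8 = -9424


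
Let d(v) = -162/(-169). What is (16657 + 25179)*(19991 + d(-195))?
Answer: 141348824876/169 ≈ 8.3638e+8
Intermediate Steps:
d(v) = 162/169 (d(v) = -162*(-1/169) = 162/169)
(16657 + 25179)*(19991 + d(-195)) = (16657 + 25179)*(19991 + 162/169) = 41836*(3378641/169) = 141348824876/169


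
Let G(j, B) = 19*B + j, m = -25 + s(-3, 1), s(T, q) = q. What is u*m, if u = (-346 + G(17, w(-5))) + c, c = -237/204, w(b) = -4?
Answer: 165714/17 ≈ 9747.9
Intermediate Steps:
m = -24 (m = -25 + 1 = -24)
G(j, B) = j + 19*B
c = -79/68 (c = -237*1/204 = -79/68 ≈ -1.1618)
u = -27619/68 (u = (-346 + (17 + 19*(-4))) - 79/68 = (-346 + (17 - 76)) - 79/68 = (-346 - 59) - 79/68 = -405 - 79/68 = -27619/68 ≈ -406.16)
u*m = -27619/68*(-24) = 165714/17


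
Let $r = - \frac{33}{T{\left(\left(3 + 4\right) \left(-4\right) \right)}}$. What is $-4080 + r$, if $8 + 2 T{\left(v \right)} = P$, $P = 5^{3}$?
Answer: $- \frac{159142}{39} \approx -4080.6$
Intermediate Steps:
$P = 125$
$T{\left(v \right)} = \frac{117}{2}$ ($T{\left(v \right)} = -4 + \frac{1}{2} \cdot 125 = -4 + \frac{125}{2} = \frac{117}{2}$)
$r = - \frac{22}{39}$ ($r = - \frac{33}{\frac{117}{2}} = \left(-33\right) \frac{2}{117} = - \frac{22}{39} \approx -0.5641$)
$-4080 + r = -4080 - \frac{22}{39} = - \frac{159142}{39}$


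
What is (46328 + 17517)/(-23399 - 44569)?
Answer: -63845/67968 ≈ -0.93934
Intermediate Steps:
(46328 + 17517)/(-23399 - 44569) = 63845/(-67968) = 63845*(-1/67968) = -63845/67968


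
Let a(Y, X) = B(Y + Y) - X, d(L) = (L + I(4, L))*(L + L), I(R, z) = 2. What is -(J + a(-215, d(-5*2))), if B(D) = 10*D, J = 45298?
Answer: -40838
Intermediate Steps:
d(L) = 2*L*(2 + L) (d(L) = (L + 2)*(L + L) = (2 + L)*(2*L) = 2*L*(2 + L))
a(Y, X) = -X + 20*Y (a(Y, X) = 10*(Y + Y) - X = 10*(2*Y) - X = 20*Y - X = -X + 20*Y)
-(J + a(-215, d(-5*2))) = -(45298 + (-2*(-5*2)*(2 - 5*2) + 20*(-215))) = -(45298 + (-2*(-10)*(2 - 10) - 4300)) = -(45298 + (-2*(-10)*(-8) - 4300)) = -(45298 + (-1*160 - 4300)) = -(45298 + (-160 - 4300)) = -(45298 - 4460) = -1*40838 = -40838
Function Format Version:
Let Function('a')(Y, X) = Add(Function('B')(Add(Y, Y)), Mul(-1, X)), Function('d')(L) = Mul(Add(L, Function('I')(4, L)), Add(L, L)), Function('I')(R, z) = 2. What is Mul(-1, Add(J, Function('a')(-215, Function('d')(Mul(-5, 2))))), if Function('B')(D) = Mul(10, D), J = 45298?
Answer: -40838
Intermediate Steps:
Function('d')(L) = Mul(2, L, Add(2, L)) (Function('d')(L) = Mul(Add(L, 2), Add(L, L)) = Mul(Add(2, L), Mul(2, L)) = Mul(2, L, Add(2, L)))
Function('a')(Y, X) = Add(Mul(-1, X), Mul(20, Y)) (Function('a')(Y, X) = Add(Mul(10, Add(Y, Y)), Mul(-1, X)) = Add(Mul(10, Mul(2, Y)), Mul(-1, X)) = Add(Mul(20, Y), Mul(-1, X)) = Add(Mul(-1, X), Mul(20, Y)))
Mul(-1, Add(J, Function('a')(-215, Function('d')(Mul(-5, 2))))) = Mul(-1, Add(45298, Add(Mul(-1, Mul(2, Mul(-5, 2), Add(2, Mul(-5, 2)))), Mul(20, -215)))) = Mul(-1, Add(45298, Add(Mul(-1, Mul(2, -10, Add(2, -10))), -4300))) = Mul(-1, Add(45298, Add(Mul(-1, Mul(2, -10, -8)), -4300))) = Mul(-1, Add(45298, Add(Mul(-1, 160), -4300))) = Mul(-1, Add(45298, Add(-160, -4300))) = Mul(-1, Add(45298, -4460)) = Mul(-1, 40838) = -40838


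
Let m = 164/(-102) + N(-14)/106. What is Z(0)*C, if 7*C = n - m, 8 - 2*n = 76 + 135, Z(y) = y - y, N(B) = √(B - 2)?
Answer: 0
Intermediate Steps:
N(B) = √(-2 + B)
m = -82/51 + 2*I/53 (m = 164/(-102) + √(-2 - 14)/106 = 164*(-1/102) + √(-16)*(1/106) = -82/51 + (4*I)*(1/106) = -82/51 + 2*I/53 ≈ -1.6078 + 0.037736*I)
Z(y) = 0
n = -203/2 (n = 4 - (76 + 135)/2 = 4 - ½*211 = 4 - 211/2 = -203/2 ≈ -101.50)
C = -10189/714 - 2*I/371 (C = (-203/2 - (-82/51 + 2*I/53))/7 = (-203/2 + (82/51 - 2*I/53))/7 = (-10189/102 - 2*I/53)/7 = -10189/714 - 2*I/371 ≈ -14.27 - 0.0053908*I)
Z(0)*C = 0*(-10189/714 - 2*I/371) = 0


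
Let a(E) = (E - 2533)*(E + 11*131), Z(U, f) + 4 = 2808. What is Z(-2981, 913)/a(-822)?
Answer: -2804/2076745 ≈ -0.0013502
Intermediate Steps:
Z(U, f) = 2804 (Z(U, f) = -4 + 2808 = 2804)
a(E) = (-2533 + E)*(1441 + E) (a(E) = (-2533 + E)*(E + 1441) = (-2533 + E)*(1441 + E))
Z(-2981, 913)/a(-822) = 2804/(-3650053 + (-822)² - 1092*(-822)) = 2804/(-3650053 + 675684 + 897624) = 2804/(-2076745) = 2804*(-1/2076745) = -2804/2076745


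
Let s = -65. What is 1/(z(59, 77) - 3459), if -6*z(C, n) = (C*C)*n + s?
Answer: -1/48121 ≈ -2.0781e-5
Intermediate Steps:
z(C, n) = 65/6 - n*C**2/6 (z(C, n) = -((C*C)*n - 65)/6 = -(C**2*n - 65)/6 = -(n*C**2 - 65)/6 = -(-65 + n*C**2)/6 = 65/6 - n*C**2/6)
1/(z(59, 77) - 3459) = 1/((65/6 - 1/6*77*59**2) - 3459) = 1/((65/6 - 1/6*77*3481) - 3459) = 1/((65/6 - 268037/6) - 3459) = 1/(-44662 - 3459) = 1/(-48121) = -1/48121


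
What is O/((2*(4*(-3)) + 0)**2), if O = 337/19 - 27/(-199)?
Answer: 8447/272232 ≈ 0.031029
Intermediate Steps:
O = 67576/3781 (O = 337*(1/19) - 27*(-1/199) = 337/19 + 27/199 = 67576/3781 ≈ 17.873)
O/((2*(4*(-3)) + 0)**2) = 67576/(3781*((2*(4*(-3)) + 0)**2)) = 67576/(3781*((2*(-12) + 0)**2)) = 67576/(3781*((-24 + 0)**2)) = 67576/(3781*((-24)**2)) = (67576/3781)/576 = (67576/3781)*(1/576) = 8447/272232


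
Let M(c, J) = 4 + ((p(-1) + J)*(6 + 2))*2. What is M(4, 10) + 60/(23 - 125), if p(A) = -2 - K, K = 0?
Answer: 2234/17 ≈ 131.41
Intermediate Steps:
p(A) = -2 (p(A) = -2 - 1*0 = -2 + 0 = -2)
M(c, J) = -28 + 16*J (M(c, J) = 4 + ((-2 + J)*(6 + 2))*2 = 4 + ((-2 + J)*8)*2 = 4 + (-16 + 8*J)*2 = 4 + (-32 + 16*J) = -28 + 16*J)
M(4, 10) + 60/(23 - 125) = (-28 + 16*10) + 60/(23 - 125) = (-28 + 160) + 60/(-102) = 132 - 1/102*60 = 132 - 10/17 = 2234/17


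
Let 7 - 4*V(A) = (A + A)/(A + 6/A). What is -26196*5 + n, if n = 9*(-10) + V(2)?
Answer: -2621369/20 ≈ -1.3107e+5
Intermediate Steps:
V(A) = 7/4 - A/(2*(A + 6/A)) (V(A) = 7/4 - (A + A)/(4*(A + 6/A)) = 7/4 - 2*A/(4*(A + 6/A)) = 7/4 - A/(2*(A + 6/A)))
n = -1769/20 (n = 9*(-10) + (42 + 5*2**2)/(4*(6 + 2**2)) = -90 + (42 + 5*4)/(4*(6 + 4)) = -90 + (1/4)*(42 + 20)/10 = -90 + (1/4)*(1/10)*62 = -90 + 31/20 = -1769/20 ≈ -88.450)
-26196*5 + n = -26196*5 - 1769/20 = -354*370 - 1769/20 = -130980 - 1769/20 = -2621369/20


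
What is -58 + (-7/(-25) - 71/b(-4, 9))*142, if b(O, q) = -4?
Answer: 125113/50 ≈ 2502.3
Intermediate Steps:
-58 + (-7/(-25) - 71/b(-4, 9))*142 = -58 + (-7/(-25) - 71/(-4))*142 = -58 + (-7*(-1/25) - 71*(-¼))*142 = -58 + (7/25 + 71/4)*142 = -58 + (1803/100)*142 = -58 + 128013/50 = 125113/50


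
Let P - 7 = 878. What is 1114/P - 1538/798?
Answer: -26231/39235 ≈ -0.66856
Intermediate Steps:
P = 885 (P = 7 + 878 = 885)
1114/P - 1538/798 = 1114/885 - 1538/798 = 1114*(1/885) - 1538*1/798 = 1114/885 - 769/399 = -26231/39235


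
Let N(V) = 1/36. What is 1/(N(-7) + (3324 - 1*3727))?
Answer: -36/14507 ≈ -0.0024816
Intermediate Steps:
N(V) = 1/36
1/(N(-7) + (3324 - 1*3727)) = 1/(1/36 + (3324 - 1*3727)) = 1/(1/36 + (3324 - 3727)) = 1/(1/36 - 403) = 1/(-14507/36) = -36/14507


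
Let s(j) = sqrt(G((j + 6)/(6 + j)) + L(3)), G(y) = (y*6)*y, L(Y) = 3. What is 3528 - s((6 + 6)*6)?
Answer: 3525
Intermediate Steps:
G(y) = 6*y**2 (G(y) = (6*y)*y = 6*y**2)
s(j) = 3 (s(j) = sqrt(6*((j + 6)/(6 + j))**2 + 3) = sqrt(6*((6 + j)/(6 + j))**2 + 3) = sqrt(6*1**2 + 3) = sqrt(6*1 + 3) = sqrt(6 + 3) = sqrt(9) = 3)
3528 - s((6 + 6)*6) = 3528 - 1*3 = 3528 - 3 = 3525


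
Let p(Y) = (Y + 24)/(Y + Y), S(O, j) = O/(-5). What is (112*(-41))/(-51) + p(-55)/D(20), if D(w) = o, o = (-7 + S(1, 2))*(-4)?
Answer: 4849679/53856 ≈ 90.049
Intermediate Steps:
S(O, j) = -O/5 (S(O, j) = O*(-1/5) = -O/5)
o = 144/5 (o = (-7 - 1/5*1)*(-4) = (-7 - 1/5)*(-4) = -36/5*(-4) = 144/5 ≈ 28.800)
D(w) = 144/5
p(Y) = (24 + Y)/(2*Y) (p(Y) = (24 + Y)/((2*Y)) = (24 + Y)*(1/(2*Y)) = (24 + Y)/(2*Y))
(112*(-41))/(-51) + p(-55)/D(20) = (112*(-41))/(-51) + ((1/2)*(24 - 55)/(-55))/(144/5) = -4592*(-1/51) + ((1/2)*(-1/55)*(-31))*(5/144) = 4592/51 + (31/110)*(5/144) = 4592/51 + 31/3168 = 4849679/53856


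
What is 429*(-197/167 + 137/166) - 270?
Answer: -11699007/27722 ≈ -422.01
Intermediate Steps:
429*(-197/167 + 137/166) - 270 = 429*(-9823/27722) - 270 = -4214067/27722 - 270 = -11699007/27722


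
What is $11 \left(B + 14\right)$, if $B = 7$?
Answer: $231$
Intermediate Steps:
$11 \left(B + 14\right) = 11 \left(7 + 14\right) = 11 \cdot 21 = 231$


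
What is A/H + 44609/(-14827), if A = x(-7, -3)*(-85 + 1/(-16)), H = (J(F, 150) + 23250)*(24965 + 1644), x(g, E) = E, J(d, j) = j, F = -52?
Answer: -148137689769253/49237549046400 ≈ -3.0086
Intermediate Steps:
H = 622650600 (H = (150 + 23250)*(24965 + 1644) = 23400*26609 = 622650600)
A = 4083/16 (A = -3*(-85 + 1/(-16)) = -3*(-85 - 1/16) = -3*(-1361/16) = 4083/16 ≈ 255.19)
A/H + 44609/(-14827) = (4083/16)/622650600 + 44609/(-14827) = (4083/16)*(1/622650600) + 44609*(-1/14827) = 1361/3320803200 - 44609/14827 = -148137689769253/49237549046400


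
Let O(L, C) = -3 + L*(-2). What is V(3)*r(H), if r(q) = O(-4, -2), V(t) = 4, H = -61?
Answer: 20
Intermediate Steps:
O(L, C) = -3 - 2*L
r(q) = 5 (r(q) = -3 - 2*(-4) = -3 + 8 = 5)
V(3)*r(H) = 4*5 = 20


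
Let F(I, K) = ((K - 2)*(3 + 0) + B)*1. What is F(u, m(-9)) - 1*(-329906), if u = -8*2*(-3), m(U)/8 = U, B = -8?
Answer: 329676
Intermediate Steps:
m(U) = 8*U
u = 48 (u = -16*(-3) = 48)
F(I, K) = -14 + 3*K (F(I, K) = ((K - 2)*(3 + 0) - 8)*1 = ((-2 + K)*3 - 8)*1 = ((-6 + 3*K) - 8)*1 = (-14 + 3*K)*1 = -14 + 3*K)
F(u, m(-9)) - 1*(-329906) = (-14 + 3*(8*(-9))) - 1*(-329906) = (-14 + 3*(-72)) + 329906 = (-14 - 216) + 329906 = -230 + 329906 = 329676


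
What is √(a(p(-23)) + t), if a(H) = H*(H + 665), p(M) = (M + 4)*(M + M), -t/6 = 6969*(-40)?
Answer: 3*√335294 ≈ 1737.1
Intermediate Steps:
t = 1672560 (t = -41814*(-40) = -6*(-278760) = 1672560)
p(M) = 2*M*(4 + M) (p(M) = (4 + M)*(2*M) = 2*M*(4 + M))
a(H) = H*(665 + H)
√(a(p(-23)) + t) = √((2*(-23)*(4 - 23))*(665 + 2*(-23)*(4 - 23)) + 1672560) = √((2*(-23)*(-19))*(665 + 2*(-23)*(-19)) + 1672560) = √(874*(665 + 874) + 1672560) = √(874*1539 + 1672560) = √(1345086 + 1672560) = √3017646 = 3*√335294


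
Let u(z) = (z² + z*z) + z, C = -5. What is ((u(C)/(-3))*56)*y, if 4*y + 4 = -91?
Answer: 19950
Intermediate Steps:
y = -95/4 (y = -1 + (¼)*(-91) = -1 - 91/4 = -95/4 ≈ -23.750)
u(z) = z + 2*z² (u(z) = (z² + z²) + z = 2*z² + z = z + 2*z²)
((u(C)/(-3))*56)*y = ((-5*(1 + 2*(-5))/(-3))*56)*(-95/4) = ((-5*(1 - 10)*(-⅓))*56)*(-95/4) = ((-5*(-9)*(-⅓))*56)*(-95/4) = ((45*(-⅓))*56)*(-95/4) = -15*56*(-95/4) = -840*(-95/4) = 19950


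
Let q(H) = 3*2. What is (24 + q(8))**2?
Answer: 900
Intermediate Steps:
q(H) = 6
(24 + q(8))**2 = (24 + 6)**2 = 30**2 = 900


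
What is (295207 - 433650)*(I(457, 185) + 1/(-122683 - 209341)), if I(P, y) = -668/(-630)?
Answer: -2193247647649/14941080 ≈ -1.4679e+5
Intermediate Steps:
I(P, y) = 334/315 (I(P, y) = -668*(-1/630) = 334/315)
(295207 - 433650)*(I(457, 185) + 1/(-122683 - 209341)) = (295207 - 433650)*(334/315 + 1/(-122683 - 209341)) = -138443*(334/315 + 1/(-332024)) = -138443*(334/315 - 1/332024) = -138443*15842243/14941080 = -2193247647649/14941080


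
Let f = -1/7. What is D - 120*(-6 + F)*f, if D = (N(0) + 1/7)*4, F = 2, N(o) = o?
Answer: -68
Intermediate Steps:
f = -1/7 (f = -1*1/7 = -1/7 ≈ -0.14286)
D = 4/7 (D = (0 + 1/7)*4 = (1/7)*4 = 4/7 ≈ 0.57143)
D - 120*(-6 + F)*f = 4/7 - 120*(-6 + 2)*(-1)/7 = 4/7 - (-480)*(-1)/7 = 4/7 - 120*4/7 = 4/7 - 480/7 = -68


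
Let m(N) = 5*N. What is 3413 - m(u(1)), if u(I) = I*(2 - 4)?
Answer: 3423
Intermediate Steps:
u(I) = -2*I (u(I) = I*(-2) = -2*I)
3413 - m(u(1)) = 3413 - 5*(-2*1) = 3413 - 5*(-2) = 3413 - 1*(-10) = 3413 + 10 = 3423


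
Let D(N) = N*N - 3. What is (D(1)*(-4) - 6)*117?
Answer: 234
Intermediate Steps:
D(N) = -3 + N**2 (D(N) = N**2 - 3 = -3 + N**2)
(D(1)*(-4) - 6)*117 = ((-3 + 1**2)*(-4) - 6)*117 = ((-3 + 1)*(-4) - 6)*117 = (-2*(-4) - 6)*117 = (8 - 6)*117 = 2*117 = 234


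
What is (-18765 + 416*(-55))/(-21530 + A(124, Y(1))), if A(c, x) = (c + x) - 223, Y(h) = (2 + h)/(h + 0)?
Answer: 41645/21626 ≈ 1.9257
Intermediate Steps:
Y(h) = (2 + h)/h
A(c, x) = -223 + c + x
(-18765 + 416*(-55))/(-21530 + A(124, Y(1))) = (-18765 + 416*(-55))/(-21530 + (-223 + 124 + (2 + 1)/1)) = (-18765 - 22880)/(-21530 + (-223 + 124 + 1*3)) = -41645/(-21530 + (-223 + 124 + 3)) = -41645/(-21530 - 96) = -41645/(-21626) = -41645*(-1/21626) = 41645/21626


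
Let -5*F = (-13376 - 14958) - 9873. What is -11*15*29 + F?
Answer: 14282/5 ≈ 2856.4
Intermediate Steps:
F = 38207/5 (F = -((-13376 - 14958) - 9873)/5 = -(-28334 - 9873)/5 = -1/5*(-38207) = 38207/5 ≈ 7641.4)
-11*15*29 + F = -11*15*29 + 38207/5 = -165*29 + 38207/5 = -4785 + 38207/5 = 14282/5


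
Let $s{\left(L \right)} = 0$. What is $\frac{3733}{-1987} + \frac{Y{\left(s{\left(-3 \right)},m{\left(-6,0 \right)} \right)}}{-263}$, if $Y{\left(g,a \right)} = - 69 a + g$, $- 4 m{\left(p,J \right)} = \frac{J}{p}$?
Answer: $- \frac{3733}{1987} \approx -1.8787$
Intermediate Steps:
$m{\left(p,J \right)} = - \frac{J}{4 p}$ ($m{\left(p,J \right)} = - \frac{J \frac{1}{p}}{4} = - \frac{J}{4 p}$)
$Y{\left(g,a \right)} = g - 69 a$
$\frac{3733}{-1987} + \frac{Y{\left(s{\left(-3 \right)},m{\left(-6,0 \right)} \right)}}{-263} = \frac{3733}{-1987} + \frac{0 - 69 \left(\left(- \frac{1}{4}\right) 0 \frac{1}{-6}\right)}{-263} = 3733 \left(- \frac{1}{1987}\right) + \left(0 - 69 \left(\left(- \frac{1}{4}\right) 0 \left(- \frac{1}{6}\right)\right)\right) \left(- \frac{1}{263}\right) = - \frac{3733}{1987} + \left(0 - 0\right) \left(- \frac{1}{263}\right) = - \frac{3733}{1987} + \left(0 + 0\right) \left(- \frac{1}{263}\right) = - \frac{3733}{1987} + 0 \left(- \frac{1}{263}\right) = - \frac{3733}{1987} + 0 = - \frac{3733}{1987}$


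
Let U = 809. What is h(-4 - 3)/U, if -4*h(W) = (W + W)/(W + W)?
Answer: -1/3236 ≈ -0.00030902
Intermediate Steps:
h(W) = -1/4 (h(W) = -(W + W)/(4*(W + W)) = -2*W/(4*(2*W)) = -2*W*1/(2*W)/4 = -1/4*1 = -1/4)
h(-4 - 3)/U = -1/4/809 = -1/4*1/809 = -1/3236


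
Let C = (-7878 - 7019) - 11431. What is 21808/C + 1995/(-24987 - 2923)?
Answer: -16529641/18370362 ≈ -0.89980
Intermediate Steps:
C = -26328 (C = -14897 - 11431 = -26328)
21808/C + 1995/(-24987 - 2923) = 21808/(-26328) + 1995/(-24987 - 2923) = 21808*(-1/26328) + 1995/(-27910) = -2726/3291 + 1995*(-1/27910) = -2726/3291 - 399/5582 = -16529641/18370362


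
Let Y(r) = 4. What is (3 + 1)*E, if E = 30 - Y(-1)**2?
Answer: 56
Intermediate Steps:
E = 14 (E = 30 - 1*4**2 = 30 - 1*16 = 30 - 16 = 14)
(3 + 1)*E = (3 + 1)*14 = 4*14 = 56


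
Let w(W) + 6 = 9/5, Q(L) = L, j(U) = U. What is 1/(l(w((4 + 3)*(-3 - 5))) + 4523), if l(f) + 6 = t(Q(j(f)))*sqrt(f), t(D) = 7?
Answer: 22585/102017474 - 7*I*sqrt(105)/102017474 ≈ 0.00022138 - 7.031e-7*I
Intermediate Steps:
w(W) = -21/5 (w(W) = -6 + 9/5 = -21/5)
l(f) = -6 + 7*sqrt(f)
1/(l(w((4 + 3)*(-3 - 5))) + 4523) = 1/((-6 + 7*sqrt(-21/5)) + 4523) = 1/((-6 + 7*(I*sqrt(105)/5)) + 4523) = 1/((-6 + 7*I*sqrt(105)/5) + 4523) = 1/(4517 + 7*I*sqrt(105)/5)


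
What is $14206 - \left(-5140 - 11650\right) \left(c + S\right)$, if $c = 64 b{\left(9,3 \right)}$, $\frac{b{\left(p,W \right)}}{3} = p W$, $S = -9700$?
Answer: $-75809434$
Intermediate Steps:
$b{\left(p,W \right)} = 3 W p$ ($b{\left(p,W \right)} = 3 p W = 3 W p$)
$c = 5184$ ($c = 64 \cdot 3 \cdot 3 \cdot 9 = 64 \cdot 81 = 5184$)
$14206 - \left(-5140 - 11650\right) \left(c + S\right) = 14206 - \left(-5140 - 11650\right) \left(5184 - 9700\right) = 14206 - \left(-16790\right) \left(-4516\right) = 14206 - 75823640 = -75809434$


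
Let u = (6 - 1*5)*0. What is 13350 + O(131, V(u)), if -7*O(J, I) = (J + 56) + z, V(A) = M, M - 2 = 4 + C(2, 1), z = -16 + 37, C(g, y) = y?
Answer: 93242/7 ≈ 13320.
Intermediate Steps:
z = 21
u = 0 (u = (6 - 5)*0 = 1*0 = 0)
M = 7 (M = 2 + (4 + 1) = 2 + 5 = 7)
V(A) = 7
O(J, I) = -11 - J/7 (O(J, I) = -((J + 56) + 21)/7 = -((56 + J) + 21)/7 = -(77 + J)/7 = -11 - J/7)
13350 + O(131, V(u)) = 13350 + (-11 - ⅐*131) = 13350 + (-11 - 131/7) = 13350 - 208/7 = 93242/7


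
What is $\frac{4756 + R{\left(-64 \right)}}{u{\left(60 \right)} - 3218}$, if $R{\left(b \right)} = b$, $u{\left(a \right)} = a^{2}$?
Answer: $\frac{2346}{191} \approx 12.283$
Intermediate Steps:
$\frac{4756 + R{\left(-64 \right)}}{u{\left(60 \right)} - 3218} = \frac{4756 - 64}{60^{2} - 3218} = \frac{4692}{3600 - 3218} = \frac{4692}{382} = 4692 \cdot \frac{1}{382} = \frac{2346}{191}$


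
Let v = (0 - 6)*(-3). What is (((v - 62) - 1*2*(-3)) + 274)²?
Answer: 55696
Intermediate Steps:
v = 18 (v = -6*(-3) = 18)
(((v - 62) - 1*2*(-3)) + 274)² = (((18 - 62) - 1*2*(-3)) + 274)² = ((-44 - 2*(-3)) + 274)² = ((-44 + 6) + 274)² = (-38 + 274)² = 236² = 55696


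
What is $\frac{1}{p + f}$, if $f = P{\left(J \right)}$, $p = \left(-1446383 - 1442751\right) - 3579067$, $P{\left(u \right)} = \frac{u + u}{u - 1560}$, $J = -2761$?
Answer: $- \frac{4321}{27949090999} \approx -1.546 \cdot 10^{-7}$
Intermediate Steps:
$P{\left(u \right)} = \frac{2 u}{-1560 + u}$
$p = -6468201$ ($p = -2889134 - 3579067 = -6468201$)
$f = \frac{5522}{4321}$ ($f = 2 \left(-2761\right) \frac{1}{-1560 - 2761} = 2 \left(-2761\right) \frac{1}{-4321} = 2 \left(-2761\right) \left(- \frac{1}{4321}\right) = \frac{5522}{4321} \approx 1.2779$)
$\frac{1}{p + f} = \frac{1}{-6468201 + \frac{5522}{4321}} = \frac{1}{- \frac{27949090999}{4321}} = - \frac{4321}{27949090999}$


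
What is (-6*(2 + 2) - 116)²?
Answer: 19600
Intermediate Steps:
(-6*(2 + 2) - 116)² = (-6*4 - 116)² = (-24 - 116)² = (-140)² = 19600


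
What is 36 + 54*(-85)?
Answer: -4554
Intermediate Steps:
36 + 54*(-85) = 36 - 4590 = -4554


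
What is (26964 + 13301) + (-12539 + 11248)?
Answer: 38974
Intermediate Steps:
(26964 + 13301) + (-12539 + 11248) = 40265 - 1291 = 38974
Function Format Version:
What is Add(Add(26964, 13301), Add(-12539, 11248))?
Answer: 38974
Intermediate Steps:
Add(Add(26964, 13301), Add(-12539, 11248)) = Add(40265, -1291) = 38974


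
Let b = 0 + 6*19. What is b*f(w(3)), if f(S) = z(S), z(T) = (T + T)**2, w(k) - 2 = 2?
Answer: 7296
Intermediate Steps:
w(k) = 4 (w(k) = 2 + 2 = 4)
b = 114 (b = 0 + 114 = 114)
z(T) = 4*T**2 (z(T) = (2*T)**2 = 4*T**2)
f(S) = 4*S**2
b*f(w(3)) = 114*(4*4**2) = 114*(4*16) = 114*64 = 7296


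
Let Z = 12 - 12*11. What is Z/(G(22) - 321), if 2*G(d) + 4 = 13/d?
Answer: 1760/4733 ≈ 0.37186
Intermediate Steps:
G(d) = -2 + 13/(2*d) (G(d) = -2 + (13/d)/2 = -2 + 13/(2*d))
Z = -120 (Z = 12 - 132 = -120)
Z/(G(22) - 321) = -120/((-2 + (13/2)/22) - 321) = -120/((-2 + (13/2)*(1/22)) - 321) = -120/((-2 + 13/44) - 321) = -120/(-75/44 - 321) = -120/(-14199/44) = -44/14199*(-120) = 1760/4733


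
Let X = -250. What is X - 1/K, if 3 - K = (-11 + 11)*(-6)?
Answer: -751/3 ≈ -250.33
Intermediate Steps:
K = 3 (K = 3 - (-11 + 11)*(-6) = 3 - 0*(-6) = 3 - 1*0 = 3 + 0 = 3)
X - 1/K = -250 - 1/3 = -751/3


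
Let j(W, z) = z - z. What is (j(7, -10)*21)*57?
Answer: 0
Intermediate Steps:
j(W, z) = 0
(j(7, -10)*21)*57 = (0*21)*57 = 0*57 = 0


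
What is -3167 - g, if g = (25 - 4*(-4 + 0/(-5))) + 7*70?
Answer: -3698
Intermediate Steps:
g = 531 (g = (25 - 4*(-4 + 0*(-⅕))) + 490 = (25 - 4*(-4 + 0)) + 490 = (25 - 4*(-4)) + 490 = (25 - 1*(-16)) + 490 = (25 + 16) + 490 = 41 + 490 = 531)
-3167 - g = -3167 - 1*531 = -3167 - 531 = -3698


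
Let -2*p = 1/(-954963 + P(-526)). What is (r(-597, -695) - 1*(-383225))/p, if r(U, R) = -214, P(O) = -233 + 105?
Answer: 731620718002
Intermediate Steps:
P(O) = -128
p = 1/1910182 (p = -1/(2*(-954963 - 128)) = -1/2/(-955091) = -1/2*(-1/955091) = 1/1910182 ≈ 5.2351e-7)
(r(-597, -695) - 1*(-383225))/p = (-214 - 1*(-383225))/(1/1910182) = (-214 + 383225)*1910182 = 383011*1910182 = 731620718002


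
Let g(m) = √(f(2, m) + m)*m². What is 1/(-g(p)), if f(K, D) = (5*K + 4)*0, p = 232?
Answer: -√58/6243584 ≈ -1.2198e-6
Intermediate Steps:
f(K, D) = 0 (f(K, D) = (4 + 5*K)*0 = 0)
g(m) = m^(5/2) (g(m) = √(0 + m)*m² = √m*m² = m^(5/2))
1/(-g(p)) = 1/(-232^(5/2)) = 1/(-107648*√58) = -√58/6243584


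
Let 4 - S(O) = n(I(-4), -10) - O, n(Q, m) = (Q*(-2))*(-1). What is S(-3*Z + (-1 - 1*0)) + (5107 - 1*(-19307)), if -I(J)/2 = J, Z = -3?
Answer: 24410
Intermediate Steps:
I(J) = -2*J
n(Q, m) = 2*Q (n(Q, m) = -2*Q*(-1) = 2*Q)
S(O) = -12 + O (S(O) = 4 - (2*(-2*(-4)) - O) = 4 - (2*8 - O) = 4 - (16 - O) = 4 + (-16 + O) = -12 + O)
S(-3*Z + (-1 - 1*0)) + (5107 - 1*(-19307)) = (-12 + (-3*(-3) + (-1 - 1*0))) + (5107 - 1*(-19307)) = (-12 + (9 + (-1 + 0))) + (5107 + 19307) = (-12 + (9 - 1)) + 24414 = (-12 + 8) + 24414 = -4 + 24414 = 24410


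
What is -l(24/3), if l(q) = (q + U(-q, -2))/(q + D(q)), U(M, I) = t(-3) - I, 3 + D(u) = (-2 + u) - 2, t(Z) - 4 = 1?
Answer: -5/3 ≈ -1.6667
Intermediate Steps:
t(Z) = 5 (t(Z) = 4 + 1 = 5)
D(u) = -7 + u (D(u) = -3 + ((-2 + u) - 2) = -3 + (-4 + u) = -7 + u)
U(M, I) = 5 - I
l(q) = (7 + q)/(-7 + 2*q) (l(q) = (q + (5 - 1*(-2)))/(q + (-7 + q)) = (q + (5 + 2))/(-7 + 2*q) = (q + 7)/(-7 + 2*q) = (7 + q)/(-7 + 2*q))
-l(24/3) = -(7 + 24/3)/(-7 + 2*(24/3)) = -(7 + 24*(⅓))/(-7 + 2*(24*(⅓))) = -(7 + 8)/(-7 + 2*8) = -15/(-7 + 16) = -15/9 = -1*5/3 = -5/3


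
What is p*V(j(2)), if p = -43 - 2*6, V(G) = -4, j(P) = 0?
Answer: 220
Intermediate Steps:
p = -55 (p = -43 - 12 = -55)
p*V(j(2)) = -55*(-4) = 220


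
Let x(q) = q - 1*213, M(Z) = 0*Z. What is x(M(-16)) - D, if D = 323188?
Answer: -323401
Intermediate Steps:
M(Z) = 0
x(q) = -213 + q (x(q) = q - 213 = -213 + q)
x(M(-16)) - D = (-213 + 0) - 1*323188 = -213 - 323188 = -323401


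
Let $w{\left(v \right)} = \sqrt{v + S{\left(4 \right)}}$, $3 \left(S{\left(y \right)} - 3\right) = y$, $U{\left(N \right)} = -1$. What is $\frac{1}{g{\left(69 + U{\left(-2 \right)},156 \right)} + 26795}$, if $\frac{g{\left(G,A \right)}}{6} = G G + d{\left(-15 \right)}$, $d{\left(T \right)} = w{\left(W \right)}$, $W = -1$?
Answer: $\frac{54539}{2974502401} - \frac{2 \sqrt{30}}{2974502401} \approx 1.8332 \cdot 10^{-5}$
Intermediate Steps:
$S{\left(y \right)} = 3 + \frac{y}{3}$
$w{\left(v \right)} = \sqrt{\frac{13}{3} + v}$ ($w{\left(v \right)} = \sqrt{v + \left(3 + \frac{1}{3} \cdot 4\right)} = \sqrt{v + \left(3 + \frac{4}{3}\right)} = \sqrt{v + \frac{13}{3}} = \sqrt{\frac{13}{3} + v}$)
$d{\left(T \right)} = \frac{\sqrt{30}}{3}$ ($d{\left(T \right)} = \frac{\sqrt{39 + 9 \left(-1\right)}}{3} = \frac{\sqrt{39 - 9}}{3} = \frac{\sqrt{30}}{3}$)
$g{\left(G,A \right)} = 2 \sqrt{30} + 6 G^{2}$ ($g{\left(G,A \right)} = 6 \left(G G + \frac{\sqrt{30}}{3}\right) = 6 \left(G^{2} + \frac{\sqrt{30}}{3}\right) = 2 \sqrt{30} + 6 G^{2}$)
$\frac{1}{g{\left(69 + U{\left(-2 \right)},156 \right)} + 26795} = \frac{1}{\left(2 \sqrt{30} + 6 \left(69 - 1\right)^{2}\right) + 26795} = \frac{1}{\left(2 \sqrt{30} + 6 \cdot 68^{2}\right) + 26795} = \frac{1}{\left(2 \sqrt{30} + 6 \cdot 4624\right) + 26795} = \frac{1}{\left(2 \sqrt{30} + 27744\right) + 26795} = \frac{1}{\left(27744 + 2 \sqrt{30}\right) + 26795} = \frac{1}{54539 + 2 \sqrt{30}}$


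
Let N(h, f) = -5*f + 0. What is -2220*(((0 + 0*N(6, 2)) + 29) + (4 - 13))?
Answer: -44400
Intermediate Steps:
N(h, f) = -5*f
-2220*(((0 + 0*N(6, 2)) + 29) + (4 - 13)) = -2220*(((0 + 0*(-5*2)) + 29) + (4 - 13)) = -2220*(((0 + 0*(-10)) + 29) - 9) = -2220*(((0 + 0) + 29) - 9) = -2220*((0 + 29) - 9) = -2220*(29 - 9) = -2220*20 = -44400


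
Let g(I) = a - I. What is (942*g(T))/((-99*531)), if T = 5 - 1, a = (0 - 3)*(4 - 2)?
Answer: 3140/17523 ≈ 0.17919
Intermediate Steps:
a = -6 (a = -3*2 = -6)
T = 4
g(I) = -6 - I
(942*g(T))/((-99*531)) = (942*(-6 - 1*4))/((-99*531)) = (942*(-6 - 4))/(-52569) = (942*(-10))*(-1/52569) = -9420*(-1/52569) = 3140/17523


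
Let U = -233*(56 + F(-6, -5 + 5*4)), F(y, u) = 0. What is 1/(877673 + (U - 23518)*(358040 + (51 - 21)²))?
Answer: -1/13124122367 ≈ -7.6196e-11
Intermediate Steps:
U = -13048 (U = -233*(56 + 0) = -233*56 = -13048)
1/(877673 + (U - 23518)*(358040 + (51 - 21)²)) = 1/(877673 + (-13048 - 23518)*(358040 + (51 - 21)²)) = 1/(877673 - 36566*(358040 + 30²)) = 1/(877673 - 36566*(358040 + 900)) = 1/(877673 - 36566*358940) = 1/(877673 - 13125000040) = 1/(-13124122367) = -1/13124122367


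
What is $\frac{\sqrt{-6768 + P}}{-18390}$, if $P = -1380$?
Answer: $- \frac{i \sqrt{2037}}{9195} \approx - 0.0049084 i$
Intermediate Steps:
$\frac{\sqrt{-6768 + P}}{-18390} = \frac{\sqrt{-6768 - 1380}}{-18390} = \sqrt{-8148} \left(- \frac{1}{18390}\right) = 2 i \sqrt{2037} \left(- \frac{1}{18390}\right) = - \frac{i \sqrt{2037}}{9195}$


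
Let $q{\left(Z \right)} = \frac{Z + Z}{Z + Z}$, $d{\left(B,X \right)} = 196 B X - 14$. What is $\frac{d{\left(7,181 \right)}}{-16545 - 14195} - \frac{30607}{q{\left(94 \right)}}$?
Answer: $- \frac{470553749}{15370} \approx -30615.0$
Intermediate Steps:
$d{\left(B,X \right)} = -14 + 196 B X$ ($d{\left(B,X \right)} = 196 B X - 14 = -14 + 196 B X$)
$q{\left(Z \right)} = 1$ ($q{\left(Z \right)} = \frac{2 Z}{2 Z} = 2 Z \frac{1}{2 Z} = 1$)
$\frac{d{\left(7,181 \right)}}{-16545 - 14195} - \frac{30607}{q{\left(94 \right)}} = \frac{-14 + 196 \cdot 7 \cdot 181}{-16545 - 14195} - \frac{30607}{1} = \frac{-14 + 248332}{-16545 - 14195} - 30607 = \frac{248318}{-30740} - 30607 = 248318 \left(- \frac{1}{30740}\right) - 30607 = - \frac{124159}{15370} - 30607 = - \frac{470553749}{15370}$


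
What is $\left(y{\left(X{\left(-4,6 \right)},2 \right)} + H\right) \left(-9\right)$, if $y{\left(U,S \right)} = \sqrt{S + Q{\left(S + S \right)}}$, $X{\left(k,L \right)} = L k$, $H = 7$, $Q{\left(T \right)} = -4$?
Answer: $-63 - 9 i \sqrt{2} \approx -63.0 - 12.728 i$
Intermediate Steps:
$y{\left(U,S \right)} = \sqrt{-4 + S}$ ($y{\left(U,S \right)} = \sqrt{S - 4} = \sqrt{-4 + S}$)
$\left(y{\left(X{\left(-4,6 \right)},2 \right)} + H\right) \left(-9\right) = \left(\sqrt{-4 + 2} + 7\right) \left(-9\right) = \left(\sqrt{-2} + 7\right) \left(-9\right) = \left(i \sqrt{2} + 7\right) \left(-9\right) = \left(7 + i \sqrt{2}\right) \left(-9\right) = -63 - 9 i \sqrt{2}$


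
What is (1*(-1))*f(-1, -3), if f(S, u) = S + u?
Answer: 4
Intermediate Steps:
(1*(-1))*f(-1, -3) = (1*(-1))*(-1 - 3) = -1*(-4) = 4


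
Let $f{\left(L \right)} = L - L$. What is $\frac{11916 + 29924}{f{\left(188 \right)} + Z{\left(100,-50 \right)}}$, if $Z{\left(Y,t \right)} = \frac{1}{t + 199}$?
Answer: $6234160$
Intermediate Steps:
$f{\left(L \right)} = 0$
$Z{\left(Y,t \right)} = \frac{1}{199 + t}$
$\frac{11916 + 29924}{f{\left(188 \right)} + Z{\left(100,-50 \right)}} = \frac{11916 + 29924}{0 + \frac{1}{199 - 50}} = \frac{41840}{0 + \frac{1}{149}} = 41840 \frac{1}{\frac{1}{149}} = 41840 \cdot 149 = 6234160$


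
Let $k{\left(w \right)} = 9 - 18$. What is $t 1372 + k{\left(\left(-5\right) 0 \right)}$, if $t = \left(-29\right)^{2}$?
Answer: $1153843$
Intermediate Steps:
$t = 841$
$k{\left(w \right)} = -9$
$t 1372 + k{\left(\left(-5\right) 0 \right)} = 841 \cdot 1372 - 9 = 1153852 - 9 = 1153843$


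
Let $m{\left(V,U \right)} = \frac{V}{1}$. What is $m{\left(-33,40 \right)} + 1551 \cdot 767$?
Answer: $1189584$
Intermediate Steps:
$m{\left(V,U \right)} = V$ ($m{\left(V,U \right)} = V 1 = V$)
$m{\left(-33,40 \right)} + 1551 \cdot 767 = -33 + 1551 \cdot 767 = -33 + 1189617 = 1189584$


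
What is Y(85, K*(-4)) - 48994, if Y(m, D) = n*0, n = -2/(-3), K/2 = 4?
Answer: -48994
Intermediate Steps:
K = 8 (K = 2*4 = 8)
n = ⅔ (n = -2*(-⅓) = ⅔ ≈ 0.66667)
Y(m, D) = 0 (Y(m, D) = (⅔)*0 = 0)
Y(85, K*(-4)) - 48994 = 0 - 48994 = -48994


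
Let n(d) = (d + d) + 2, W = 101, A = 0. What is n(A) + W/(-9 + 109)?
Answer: 301/100 ≈ 3.0100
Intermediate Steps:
n(d) = 2 + 2*d (n(d) = 2*d + 2 = 2 + 2*d)
n(A) + W/(-9 + 109) = (2 + 2*0) + 101/(-9 + 109) = (2 + 0) + 101/100 = 2 + 101*(1/100) = 2 + 101/100 = 301/100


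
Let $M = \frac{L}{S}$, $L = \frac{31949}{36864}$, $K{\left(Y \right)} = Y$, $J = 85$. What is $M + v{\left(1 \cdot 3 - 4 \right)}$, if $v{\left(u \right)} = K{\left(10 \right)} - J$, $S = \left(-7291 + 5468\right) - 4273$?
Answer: $- \frac{16854252749}{224722944} \approx -75.0$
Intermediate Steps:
$S = -6096$ ($S = -1823 - 4273 = -6096$)
$L = \frac{31949}{36864}$ ($L = 31949 \cdot \frac{1}{36864} = \frac{31949}{36864} \approx 0.86667$)
$v{\left(u \right)} = -75$ ($v{\left(u \right)} = 10 - 85 = -75$)
$M = - \frac{31949}{224722944}$ ($M = \frac{31949}{36864 \left(-6096\right)} = \frac{31949}{36864} \left(- \frac{1}{6096}\right) = - \frac{31949}{224722944} \approx -0.00014217$)
$M + v{\left(1 \cdot 3 - 4 \right)} = - \frac{31949}{224722944} - 75 = - \frac{16854252749}{224722944}$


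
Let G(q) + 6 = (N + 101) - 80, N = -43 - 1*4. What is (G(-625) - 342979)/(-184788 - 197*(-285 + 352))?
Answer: 343011/197987 ≈ 1.7325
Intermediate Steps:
N = -47 (N = -43 - 4 = -47)
G(q) = -32 (G(q) = -6 + ((-47 + 101) - 80) = -6 + (54 - 80) = -6 - 26 = -32)
(G(-625) - 342979)/(-184788 - 197*(-285 + 352)) = (-32 - 342979)/(-184788 - 197*(-285 + 352)) = -343011/(-184788 - 197*67) = -343011/(-184788 - 13199) = -343011/(-197987) = -343011*(-1/197987) = 343011/197987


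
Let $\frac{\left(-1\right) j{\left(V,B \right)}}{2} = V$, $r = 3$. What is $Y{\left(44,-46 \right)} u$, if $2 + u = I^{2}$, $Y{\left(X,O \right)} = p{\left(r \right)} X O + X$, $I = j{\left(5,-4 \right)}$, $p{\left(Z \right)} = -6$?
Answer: $1194424$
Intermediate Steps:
$j{\left(V,B \right)} = - 2 V$
$I = -10$ ($I = \left(-2\right) 5 = -10$)
$Y{\left(X,O \right)} = X - 6 O X$ ($Y{\left(X,O \right)} = - 6 X O + X = - 6 O X + X = X - 6 O X$)
$u = 98$ ($u = -2 + \left(-10\right)^{2} = -2 + 100 = 98$)
$Y{\left(44,-46 \right)} u = 44 \left(1 - -276\right) 98 = 44 \left(1 + 276\right) 98 = 44 \cdot 277 \cdot 98 = 12188 \cdot 98 = 1194424$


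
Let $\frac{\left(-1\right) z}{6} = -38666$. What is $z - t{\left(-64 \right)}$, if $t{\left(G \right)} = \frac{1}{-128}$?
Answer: $\frac{29695489}{128} \approx 2.32 \cdot 10^{5}$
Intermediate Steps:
$z = 231996$ ($z = \left(-6\right) \left(-38666\right) = 231996$)
$t{\left(G \right)} = - \frac{1}{128}$
$z - t{\left(-64 \right)} = 231996 - - \frac{1}{128} = 231996 + \frac{1}{128} = \frac{29695489}{128}$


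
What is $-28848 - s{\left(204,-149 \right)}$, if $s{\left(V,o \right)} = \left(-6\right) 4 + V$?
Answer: $-29028$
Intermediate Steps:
$s{\left(V,o \right)} = -24 + V$
$-28848 - s{\left(204,-149 \right)} = -28848 - \left(-24 + 204\right) = -28848 - 180 = -29028$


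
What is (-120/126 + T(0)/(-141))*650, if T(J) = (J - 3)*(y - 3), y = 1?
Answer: -638300/987 ≈ -646.71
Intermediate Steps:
T(J) = 6 - 2*J (T(J) = (J - 3)*(1 - 3) = (-3 + J)*(-2) = 6 - 2*J)
(-120/126 + T(0)/(-141))*650 = (-120/126 + (6 - 2*0)/(-141))*650 = (-120*1/126 + (6 + 0)*(-1/141))*650 = (-20/21 + 6*(-1/141))*650 = (-20/21 - 2/47)*650 = -982/987*650 = -638300/987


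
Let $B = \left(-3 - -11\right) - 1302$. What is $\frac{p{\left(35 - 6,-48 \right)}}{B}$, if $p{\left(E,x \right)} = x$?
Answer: $\frac{24}{647} \approx 0.037094$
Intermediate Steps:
$B = -1294$ ($B = \left(-3 + 11\right) - 1302 = 8 - 1302 = -1294$)
$\frac{p{\left(35 - 6,-48 \right)}}{B} = - \frac{48}{-1294} = \left(-48\right) \left(- \frac{1}{1294}\right) = \frac{24}{647}$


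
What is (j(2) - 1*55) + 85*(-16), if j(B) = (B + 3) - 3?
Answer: -1413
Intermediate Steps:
j(B) = B (j(B) = (3 + B) - 3 = B)
(j(2) - 1*55) + 85*(-16) = (2 - 1*55) + 85*(-16) = (2 - 55) - 1360 = -53 - 1360 = -1413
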